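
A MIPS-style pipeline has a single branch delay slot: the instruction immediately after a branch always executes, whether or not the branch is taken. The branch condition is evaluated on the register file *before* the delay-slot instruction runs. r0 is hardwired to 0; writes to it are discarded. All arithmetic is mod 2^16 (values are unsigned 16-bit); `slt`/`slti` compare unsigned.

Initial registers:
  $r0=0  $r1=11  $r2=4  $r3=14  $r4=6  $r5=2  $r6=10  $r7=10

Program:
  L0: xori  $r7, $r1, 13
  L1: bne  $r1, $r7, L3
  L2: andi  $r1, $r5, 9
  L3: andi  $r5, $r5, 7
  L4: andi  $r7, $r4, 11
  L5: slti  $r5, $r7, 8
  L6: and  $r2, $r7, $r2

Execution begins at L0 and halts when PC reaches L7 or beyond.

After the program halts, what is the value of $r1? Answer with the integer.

#0 xori  $r7, $r1, 13 ; 0/11/4/14/6/2/10/6
#1 bne  $r1, $r7, L3 ; 0/11/4/14/6/2/10/6 ; →target
#2 andi  $r1, $r5, 9 ; 0/0/4/14/6/2/10/6
#3 andi  $r5, $r5, 7 ; 0/0/4/14/6/2/10/6
#4 andi  $r7, $r4, 11 ; 0/0/4/14/6/2/10/2
#5 slti  $r5, $r7, 8 ; 0/0/4/14/6/1/10/2
#6 and  $r2, $r7, $r2 ; 0/0/0/14/6/1/10/2

0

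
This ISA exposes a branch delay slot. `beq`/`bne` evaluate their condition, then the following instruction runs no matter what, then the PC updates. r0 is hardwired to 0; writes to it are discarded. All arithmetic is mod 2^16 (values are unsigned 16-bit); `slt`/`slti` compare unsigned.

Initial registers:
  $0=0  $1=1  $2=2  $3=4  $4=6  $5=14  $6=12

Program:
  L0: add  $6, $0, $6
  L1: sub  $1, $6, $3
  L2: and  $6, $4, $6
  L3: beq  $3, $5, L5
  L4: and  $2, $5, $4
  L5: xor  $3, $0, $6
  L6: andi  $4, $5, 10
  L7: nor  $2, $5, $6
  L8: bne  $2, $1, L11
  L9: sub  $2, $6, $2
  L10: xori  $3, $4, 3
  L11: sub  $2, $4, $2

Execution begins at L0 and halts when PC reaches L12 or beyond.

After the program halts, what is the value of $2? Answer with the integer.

65527

#0 add  $6, $0, $6 ; 0/1/2/4/6/14/12
#1 sub  $1, $6, $3 ; 0/8/2/4/6/14/12
#2 and  $6, $4, $6 ; 0/8/2/4/6/14/4
#3 beq  $3, $5, L5 ; 0/8/2/4/6/14/4 ; →fallthru
#4 and  $2, $5, $4 ; 0/8/6/4/6/14/4
#5 xor  $3, $0, $6 ; 0/8/6/4/6/14/4
#6 andi  $4, $5, 10 ; 0/8/6/4/10/14/4
#7 nor  $2, $5, $6 ; 0/8/65521/4/10/14/4
#8 bne  $2, $1, L11 ; 0/8/65521/4/10/14/4 ; →target
#9 sub  $2, $6, $2 ; 0/8/19/4/10/14/4
#11 sub  $2, $4, $2 ; 0/8/65527/4/10/14/4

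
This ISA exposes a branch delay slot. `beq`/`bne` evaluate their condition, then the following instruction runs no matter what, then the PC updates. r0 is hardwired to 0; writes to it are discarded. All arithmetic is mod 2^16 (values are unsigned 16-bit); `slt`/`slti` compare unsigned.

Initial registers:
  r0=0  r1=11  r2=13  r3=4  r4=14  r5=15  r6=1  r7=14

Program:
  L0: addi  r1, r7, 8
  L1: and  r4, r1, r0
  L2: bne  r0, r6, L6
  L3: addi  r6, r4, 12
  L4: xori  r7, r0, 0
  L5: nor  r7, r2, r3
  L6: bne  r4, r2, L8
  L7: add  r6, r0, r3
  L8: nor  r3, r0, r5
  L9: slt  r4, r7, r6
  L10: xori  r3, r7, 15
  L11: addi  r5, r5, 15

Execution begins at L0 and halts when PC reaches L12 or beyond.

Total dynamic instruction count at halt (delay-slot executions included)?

[0] addi  r1, r7, 8  →  {r0:0, r1:22, r2:13, r3:4, r4:14, r5:15, r6:1, r7:14}
[1] and  r4, r1, r0  →  {r0:0, r1:22, r2:13, r3:4, r4:0, r5:15, r6:1, r7:14}
[2] bne  r0, r6, L6  →  {r0:0, r1:22, r2:13, r3:4, r4:0, r5:15, r6:1, r7:14}  ⟨branch taken⟩
[3] addi  r6, r4, 12  →  {r0:0, r1:22, r2:13, r3:4, r4:0, r5:15, r6:12, r7:14}
[6] bne  r4, r2, L8  →  {r0:0, r1:22, r2:13, r3:4, r4:0, r5:15, r6:12, r7:14}  ⟨branch taken⟩
[7] add  r6, r0, r3  →  {r0:0, r1:22, r2:13, r3:4, r4:0, r5:15, r6:4, r7:14}
[8] nor  r3, r0, r5  →  {r0:0, r1:22, r2:13, r3:65520, r4:0, r5:15, r6:4, r7:14}
[9] slt  r4, r7, r6  →  {r0:0, r1:22, r2:13, r3:65520, r4:0, r5:15, r6:4, r7:14}
[10] xori  r3, r7, 15  →  {r0:0, r1:22, r2:13, r3:1, r4:0, r5:15, r6:4, r7:14}
[11] addi  r5, r5, 15  →  {r0:0, r1:22, r2:13, r3:1, r4:0, r5:30, r6:4, r7:14}

10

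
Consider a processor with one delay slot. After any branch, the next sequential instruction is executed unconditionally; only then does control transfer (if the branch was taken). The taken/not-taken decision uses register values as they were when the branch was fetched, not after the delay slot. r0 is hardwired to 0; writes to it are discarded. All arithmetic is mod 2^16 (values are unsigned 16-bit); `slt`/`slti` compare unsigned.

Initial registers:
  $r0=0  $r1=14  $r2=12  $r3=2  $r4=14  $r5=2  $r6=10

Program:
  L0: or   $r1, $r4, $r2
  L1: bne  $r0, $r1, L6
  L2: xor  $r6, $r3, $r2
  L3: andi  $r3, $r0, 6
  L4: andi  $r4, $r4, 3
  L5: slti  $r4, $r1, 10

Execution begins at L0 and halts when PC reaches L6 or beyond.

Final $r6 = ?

14

#0 or   $r1, $r4, $r2 ; 0/14/12/2/14/2/10
#1 bne  $r0, $r1, L6 ; 0/14/12/2/14/2/10 ; →target
#2 xor  $r6, $r3, $r2 ; 0/14/12/2/14/2/14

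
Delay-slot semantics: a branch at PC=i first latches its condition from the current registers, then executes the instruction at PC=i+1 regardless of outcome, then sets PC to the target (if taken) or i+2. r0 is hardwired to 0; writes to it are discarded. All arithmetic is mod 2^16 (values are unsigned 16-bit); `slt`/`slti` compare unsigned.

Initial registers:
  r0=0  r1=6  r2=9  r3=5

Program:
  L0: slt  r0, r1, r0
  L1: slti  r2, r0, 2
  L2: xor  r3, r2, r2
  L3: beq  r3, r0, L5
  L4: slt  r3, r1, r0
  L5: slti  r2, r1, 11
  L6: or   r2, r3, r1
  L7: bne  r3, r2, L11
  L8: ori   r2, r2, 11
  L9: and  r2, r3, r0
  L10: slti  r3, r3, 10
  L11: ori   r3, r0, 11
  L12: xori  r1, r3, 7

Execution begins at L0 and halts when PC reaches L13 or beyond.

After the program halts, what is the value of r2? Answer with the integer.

  step pc=0: slt  r0, r1, r0  regs=(0,6,9,5)
  step pc=1: slti  r2, r0, 2  regs=(0,6,1,5)
  step pc=2: xor  r3, r2, r2  regs=(0,6,1,0)
  step pc=3: beq  r3, r0, L5  cond=T  regs=(0,6,1,0)
  step pc=4: slt  r3, r1, r0  regs=(0,6,1,0)
  step pc=5: slti  r2, r1, 11  regs=(0,6,1,0)
  step pc=6: or   r2, r3, r1  regs=(0,6,6,0)
  step pc=7: bne  r3, r2, L11  cond=T  regs=(0,6,6,0)
  step pc=8: ori   r2, r2, 11  regs=(0,6,15,0)
  step pc=11: ori   r3, r0, 11  regs=(0,6,15,11)
  step pc=12: xori  r1, r3, 7  regs=(0,12,15,11)

15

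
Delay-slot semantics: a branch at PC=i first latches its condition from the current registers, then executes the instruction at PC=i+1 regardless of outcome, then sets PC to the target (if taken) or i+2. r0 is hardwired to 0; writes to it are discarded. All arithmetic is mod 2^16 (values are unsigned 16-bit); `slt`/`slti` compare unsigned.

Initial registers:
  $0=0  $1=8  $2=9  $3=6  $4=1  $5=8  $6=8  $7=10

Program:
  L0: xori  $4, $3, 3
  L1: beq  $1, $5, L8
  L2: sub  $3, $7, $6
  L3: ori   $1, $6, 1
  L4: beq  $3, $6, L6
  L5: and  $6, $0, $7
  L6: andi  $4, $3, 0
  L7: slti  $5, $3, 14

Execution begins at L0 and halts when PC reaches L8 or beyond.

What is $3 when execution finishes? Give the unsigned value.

2

  step pc=0: xori  $4, $3, 3  regs=(0,8,9,6,5,8,8,10)
  step pc=1: beq  $1, $5, L8  cond=T  regs=(0,8,9,6,5,8,8,10)
  step pc=2: sub  $3, $7, $6  regs=(0,8,9,2,5,8,8,10)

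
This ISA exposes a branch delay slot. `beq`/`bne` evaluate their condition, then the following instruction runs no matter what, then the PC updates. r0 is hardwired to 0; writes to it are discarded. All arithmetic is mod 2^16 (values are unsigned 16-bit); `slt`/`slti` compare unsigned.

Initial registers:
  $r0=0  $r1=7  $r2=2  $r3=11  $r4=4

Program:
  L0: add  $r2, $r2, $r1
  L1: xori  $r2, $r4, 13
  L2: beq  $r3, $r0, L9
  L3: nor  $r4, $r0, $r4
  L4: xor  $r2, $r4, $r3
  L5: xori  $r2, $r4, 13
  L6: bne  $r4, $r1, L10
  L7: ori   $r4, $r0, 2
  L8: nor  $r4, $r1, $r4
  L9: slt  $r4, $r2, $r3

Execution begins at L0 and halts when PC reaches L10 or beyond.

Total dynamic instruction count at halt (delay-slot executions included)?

PC=0  add  $r2, $r2, $r1     | $r0=0 $r1=7 $r2=9 $r3=11 $r4=4
PC=1  xori  $r2, $r4, 13     | $r0=0 $r1=7 $r2=9 $r3=11 $r4=4
PC=2  beq  $r3, $r0, L9      | $r0=0 $r1=7 $r2=9 $r3=11 $r4=4  [not taken]
PC=3  nor  $r4, $r0, $r4     | $r0=0 $r1=7 $r2=9 $r3=11 $r4=65531
PC=4  xor  $r2, $r4, $r3     | $r0=0 $r1=7 $r2=65520 $r3=11 $r4=65531
PC=5  xori  $r2, $r4, 13     | $r0=0 $r1=7 $r2=65526 $r3=11 $r4=65531
PC=6  bne  $r4, $r1, L10     | $r0=0 $r1=7 $r2=65526 $r3=11 $r4=65531  [TAKEN]
PC=7  ori   $r4, $r0, 2      | $r0=0 $r1=7 $r2=65526 $r3=11 $r4=2

8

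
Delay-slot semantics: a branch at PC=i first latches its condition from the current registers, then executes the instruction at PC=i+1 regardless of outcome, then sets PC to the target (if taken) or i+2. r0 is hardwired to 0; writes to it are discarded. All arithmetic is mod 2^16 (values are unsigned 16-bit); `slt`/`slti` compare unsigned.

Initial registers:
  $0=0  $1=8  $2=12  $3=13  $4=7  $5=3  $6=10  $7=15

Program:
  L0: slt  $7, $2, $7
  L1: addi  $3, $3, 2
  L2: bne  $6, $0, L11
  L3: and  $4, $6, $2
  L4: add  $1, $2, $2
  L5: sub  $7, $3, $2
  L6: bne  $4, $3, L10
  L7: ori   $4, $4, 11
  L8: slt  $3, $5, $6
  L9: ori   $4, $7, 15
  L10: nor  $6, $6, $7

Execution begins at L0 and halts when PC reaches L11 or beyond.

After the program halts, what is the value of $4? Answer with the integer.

  step pc=0: slt  $7, $2, $7  regs=(0,8,12,13,7,3,10,1)
  step pc=1: addi  $3, $3, 2  regs=(0,8,12,15,7,3,10,1)
  step pc=2: bne  $6, $0, L11  cond=T  regs=(0,8,12,15,7,3,10,1)
  step pc=3: and  $4, $6, $2  regs=(0,8,12,15,8,3,10,1)

8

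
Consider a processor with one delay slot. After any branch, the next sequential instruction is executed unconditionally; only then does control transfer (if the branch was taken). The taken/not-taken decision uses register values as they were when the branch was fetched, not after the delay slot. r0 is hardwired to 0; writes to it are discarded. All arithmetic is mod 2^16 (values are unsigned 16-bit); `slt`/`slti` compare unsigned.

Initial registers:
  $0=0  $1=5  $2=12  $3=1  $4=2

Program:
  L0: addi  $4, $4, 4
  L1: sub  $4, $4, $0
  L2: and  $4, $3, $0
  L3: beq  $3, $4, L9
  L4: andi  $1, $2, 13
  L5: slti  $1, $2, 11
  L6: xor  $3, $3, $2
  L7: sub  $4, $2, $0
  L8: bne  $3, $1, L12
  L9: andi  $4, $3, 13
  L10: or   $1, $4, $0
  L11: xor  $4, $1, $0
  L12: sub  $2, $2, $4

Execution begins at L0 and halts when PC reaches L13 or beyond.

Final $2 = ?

65535

  step pc=0: addi  $4, $4, 4  regs=(0,5,12,1,6)
  step pc=1: sub  $4, $4, $0  regs=(0,5,12,1,6)
  step pc=2: and  $4, $3, $0  regs=(0,5,12,1,0)
  step pc=3: beq  $3, $4, L9  cond=F  regs=(0,5,12,1,0)
  step pc=4: andi  $1, $2, 13  regs=(0,12,12,1,0)
  step pc=5: slti  $1, $2, 11  regs=(0,0,12,1,0)
  step pc=6: xor  $3, $3, $2  regs=(0,0,12,13,0)
  step pc=7: sub  $4, $2, $0  regs=(0,0,12,13,12)
  step pc=8: bne  $3, $1, L12  cond=T  regs=(0,0,12,13,12)
  step pc=9: andi  $4, $3, 13  regs=(0,0,12,13,13)
  step pc=12: sub  $2, $2, $4  regs=(0,0,65535,13,13)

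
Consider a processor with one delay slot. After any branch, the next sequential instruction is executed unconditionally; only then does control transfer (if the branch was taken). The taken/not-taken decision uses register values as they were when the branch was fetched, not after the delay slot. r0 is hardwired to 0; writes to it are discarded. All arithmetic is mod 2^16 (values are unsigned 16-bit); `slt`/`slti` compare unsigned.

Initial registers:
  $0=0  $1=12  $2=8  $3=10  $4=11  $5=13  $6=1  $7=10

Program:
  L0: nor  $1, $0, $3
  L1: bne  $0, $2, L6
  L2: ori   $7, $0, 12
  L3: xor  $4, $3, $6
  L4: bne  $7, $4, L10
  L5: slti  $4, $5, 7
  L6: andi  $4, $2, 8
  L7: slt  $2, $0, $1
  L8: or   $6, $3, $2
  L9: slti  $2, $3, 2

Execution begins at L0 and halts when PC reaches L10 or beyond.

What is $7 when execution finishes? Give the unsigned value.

  step pc=0: nor  $1, $0, $3  regs=(0,65525,8,10,11,13,1,10)
  step pc=1: bne  $0, $2, L6  cond=T  regs=(0,65525,8,10,11,13,1,10)
  step pc=2: ori   $7, $0, 12  regs=(0,65525,8,10,11,13,1,12)
  step pc=6: andi  $4, $2, 8  regs=(0,65525,8,10,8,13,1,12)
  step pc=7: slt  $2, $0, $1  regs=(0,65525,1,10,8,13,1,12)
  step pc=8: or   $6, $3, $2  regs=(0,65525,1,10,8,13,11,12)
  step pc=9: slti  $2, $3, 2  regs=(0,65525,0,10,8,13,11,12)

12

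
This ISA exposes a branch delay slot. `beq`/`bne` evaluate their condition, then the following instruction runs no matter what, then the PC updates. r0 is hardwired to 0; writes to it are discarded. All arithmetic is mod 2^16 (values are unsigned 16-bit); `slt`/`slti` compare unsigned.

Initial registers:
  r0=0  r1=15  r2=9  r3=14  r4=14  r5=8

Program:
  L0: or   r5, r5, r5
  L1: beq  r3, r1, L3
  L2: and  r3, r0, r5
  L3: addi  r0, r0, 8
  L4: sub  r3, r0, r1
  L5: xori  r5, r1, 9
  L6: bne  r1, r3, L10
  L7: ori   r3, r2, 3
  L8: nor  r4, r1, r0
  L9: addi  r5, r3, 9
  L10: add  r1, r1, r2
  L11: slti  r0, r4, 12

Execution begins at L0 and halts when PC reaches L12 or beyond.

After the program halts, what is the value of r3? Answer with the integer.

#0 or   r5, r5, r5 ; 0/15/9/14/14/8
#1 beq  r3, r1, L3 ; 0/15/9/14/14/8 ; →fallthru
#2 and  r3, r0, r5 ; 0/15/9/0/14/8
#3 addi  r0, r0, 8 ; 0/15/9/0/14/8
#4 sub  r3, r0, r1 ; 0/15/9/65521/14/8
#5 xori  r5, r1, 9 ; 0/15/9/65521/14/6
#6 bne  r1, r3, L10 ; 0/15/9/65521/14/6 ; →target
#7 ori   r3, r2, 3 ; 0/15/9/11/14/6
#10 add  r1, r1, r2 ; 0/24/9/11/14/6
#11 slti  r0, r4, 12 ; 0/24/9/11/14/6

11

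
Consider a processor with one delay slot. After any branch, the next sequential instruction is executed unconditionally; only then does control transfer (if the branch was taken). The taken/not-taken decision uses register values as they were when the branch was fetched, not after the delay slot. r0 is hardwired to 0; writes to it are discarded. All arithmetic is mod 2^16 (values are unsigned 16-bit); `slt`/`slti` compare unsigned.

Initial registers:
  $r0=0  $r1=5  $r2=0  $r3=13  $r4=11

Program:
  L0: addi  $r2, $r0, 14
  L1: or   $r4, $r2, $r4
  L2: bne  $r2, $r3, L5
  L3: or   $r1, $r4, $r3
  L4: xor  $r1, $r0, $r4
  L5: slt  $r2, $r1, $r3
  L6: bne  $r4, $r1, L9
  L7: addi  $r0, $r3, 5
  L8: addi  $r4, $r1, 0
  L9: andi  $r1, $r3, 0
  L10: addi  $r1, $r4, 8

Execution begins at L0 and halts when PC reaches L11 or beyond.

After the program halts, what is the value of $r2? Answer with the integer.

[0] addi  $r2, $r0, 14  →  {$r0:0, $r1:5, $r2:14, $r3:13, $r4:11}
[1] or   $r4, $r2, $r4  →  {$r0:0, $r1:5, $r2:14, $r3:13, $r4:15}
[2] bne  $r2, $r3, L5  →  {$r0:0, $r1:5, $r2:14, $r3:13, $r4:15}  ⟨branch taken⟩
[3] or   $r1, $r4, $r3  →  {$r0:0, $r1:15, $r2:14, $r3:13, $r4:15}
[5] slt  $r2, $r1, $r3  →  {$r0:0, $r1:15, $r2:0, $r3:13, $r4:15}
[6] bne  $r4, $r1, L9  →  {$r0:0, $r1:15, $r2:0, $r3:13, $r4:15}  ⟨branch fallthrough⟩
[7] addi  $r0, $r3, 5  →  {$r0:0, $r1:15, $r2:0, $r3:13, $r4:15}
[8] addi  $r4, $r1, 0  →  {$r0:0, $r1:15, $r2:0, $r3:13, $r4:15}
[9] andi  $r1, $r3, 0  →  {$r0:0, $r1:0, $r2:0, $r3:13, $r4:15}
[10] addi  $r1, $r4, 8  →  {$r0:0, $r1:23, $r2:0, $r3:13, $r4:15}

0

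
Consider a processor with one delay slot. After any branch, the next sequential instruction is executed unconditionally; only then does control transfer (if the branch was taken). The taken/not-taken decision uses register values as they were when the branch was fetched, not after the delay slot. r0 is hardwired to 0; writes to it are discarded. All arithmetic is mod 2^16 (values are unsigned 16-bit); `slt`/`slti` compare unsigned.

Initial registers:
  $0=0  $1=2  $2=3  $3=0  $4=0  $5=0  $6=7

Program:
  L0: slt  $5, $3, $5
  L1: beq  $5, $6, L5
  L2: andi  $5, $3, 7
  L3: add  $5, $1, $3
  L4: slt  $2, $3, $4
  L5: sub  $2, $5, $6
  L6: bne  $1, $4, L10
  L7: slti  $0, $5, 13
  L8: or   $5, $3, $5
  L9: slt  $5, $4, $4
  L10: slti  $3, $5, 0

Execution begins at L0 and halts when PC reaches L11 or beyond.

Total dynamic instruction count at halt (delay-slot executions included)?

9

PC=0  slt  $5, $3, $5        | $0=0 $1=2 $2=3 $3=0 $4=0 $5=0 $6=7
PC=1  beq  $5, $6, L5        | $0=0 $1=2 $2=3 $3=0 $4=0 $5=0 $6=7  [not taken]
PC=2  andi  $5, $3, 7        | $0=0 $1=2 $2=3 $3=0 $4=0 $5=0 $6=7
PC=3  add  $5, $1, $3        | $0=0 $1=2 $2=3 $3=0 $4=0 $5=2 $6=7
PC=4  slt  $2, $3, $4        | $0=0 $1=2 $2=0 $3=0 $4=0 $5=2 $6=7
PC=5  sub  $2, $5, $6        | $0=0 $1=2 $2=65531 $3=0 $4=0 $5=2 $6=7
PC=6  bne  $1, $4, L10       | $0=0 $1=2 $2=65531 $3=0 $4=0 $5=2 $6=7  [TAKEN]
PC=7  slti  $0, $5, 13       | $0=0 $1=2 $2=65531 $3=0 $4=0 $5=2 $6=7
PC=10 slti  $3, $5, 0        | $0=0 $1=2 $2=65531 $3=0 $4=0 $5=2 $6=7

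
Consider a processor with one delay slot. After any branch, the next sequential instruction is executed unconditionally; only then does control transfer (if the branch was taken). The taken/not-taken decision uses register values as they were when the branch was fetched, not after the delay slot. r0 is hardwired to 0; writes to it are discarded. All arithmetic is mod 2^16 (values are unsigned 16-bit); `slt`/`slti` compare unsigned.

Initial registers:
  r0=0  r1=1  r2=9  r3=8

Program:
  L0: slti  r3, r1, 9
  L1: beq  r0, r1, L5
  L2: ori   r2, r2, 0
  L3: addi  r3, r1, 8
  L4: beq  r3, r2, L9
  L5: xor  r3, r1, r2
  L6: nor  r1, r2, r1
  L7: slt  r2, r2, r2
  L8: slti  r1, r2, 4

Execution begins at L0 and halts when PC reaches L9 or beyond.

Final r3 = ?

8

#0 slti  r3, r1, 9 ; 0/1/9/1
#1 beq  r0, r1, L5 ; 0/1/9/1 ; →fallthru
#2 ori   r2, r2, 0 ; 0/1/9/1
#3 addi  r3, r1, 8 ; 0/1/9/9
#4 beq  r3, r2, L9 ; 0/1/9/9 ; →target
#5 xor  r3, r1, r2 ; 0/1/9/8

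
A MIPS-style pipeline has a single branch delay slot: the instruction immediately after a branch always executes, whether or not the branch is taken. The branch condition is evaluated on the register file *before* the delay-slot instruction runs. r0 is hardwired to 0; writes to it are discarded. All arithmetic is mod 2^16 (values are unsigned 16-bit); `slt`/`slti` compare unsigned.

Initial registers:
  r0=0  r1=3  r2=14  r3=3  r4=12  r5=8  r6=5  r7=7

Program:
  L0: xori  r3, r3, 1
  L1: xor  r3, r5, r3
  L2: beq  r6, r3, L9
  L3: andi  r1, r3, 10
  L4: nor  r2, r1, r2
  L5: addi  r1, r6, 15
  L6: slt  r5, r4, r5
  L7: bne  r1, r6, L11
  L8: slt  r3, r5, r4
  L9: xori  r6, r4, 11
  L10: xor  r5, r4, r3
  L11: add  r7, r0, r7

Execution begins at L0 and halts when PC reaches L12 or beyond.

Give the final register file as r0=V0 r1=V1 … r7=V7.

PC=0  xori  r3, r3, 1        | r0=0 r1=3 r2=14 r3=2 r4=12 r5=8 r6=5 r7=7
PC=1  xor  r3, r5, r3        | r0=0 r1=3 r2=14 r3=10 r4=12 r5=8 r6=5 r7=7
PC=2  beq  r6, r3, L9        | r0=0 r1=3 r2=14 r3=10 r4=12 r5=8 r6=5 r7=7  [not taken]
PC=3  andi  r1, r3, 10       | r0=0 r1=10 r2=14 r3=10 r4=12 r5=8 r6=5 r7=7
PC=4  nor  r2, r1, r2        | r0=0 r1=10 r2=65521 r3=10 r4=12 r5=8 r6=5 r7=7
PC=5  addi  r1, r6, 15       | r0=0 r1=20 r2=65521 r3=10 r4=12 r5=8 r6=5 r7=7
PC=6  slt  r5, r4, r5        | r0=0 r1=20 r2=65521 r3=10 r4=12 r5=0 r6=5 r7=7
PC=7  bne  r1, r6, L11       | r0=0 r1=20 r2=65521 r3=10 r4=12 r5=0 r6=5 r7=7  [TAKEN]
PC=8  slt  r3, r5, r4        | r0=0 r1=20 r2=65521 r3=1 r4=12 r5=0 r6=5 r7=7
PC=11 add  r7, r0, r7        | r0=0 r1=20 r2=65521 r3=1 r4=12 r5=0 r6=5 r7=7

r0=0 r1=20 r2=65521 r3=1 r4=12 r5=0 r6=5 r7=7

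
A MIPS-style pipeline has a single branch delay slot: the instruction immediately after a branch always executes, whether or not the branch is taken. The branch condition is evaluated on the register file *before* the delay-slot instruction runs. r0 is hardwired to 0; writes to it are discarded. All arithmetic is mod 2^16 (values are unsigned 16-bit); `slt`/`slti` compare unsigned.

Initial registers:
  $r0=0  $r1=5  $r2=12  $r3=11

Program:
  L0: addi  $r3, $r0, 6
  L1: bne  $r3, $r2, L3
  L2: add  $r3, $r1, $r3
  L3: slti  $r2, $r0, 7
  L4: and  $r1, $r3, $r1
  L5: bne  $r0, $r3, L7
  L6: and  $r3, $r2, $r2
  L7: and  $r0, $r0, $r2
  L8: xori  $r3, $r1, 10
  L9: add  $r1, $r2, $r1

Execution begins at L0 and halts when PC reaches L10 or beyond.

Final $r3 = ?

11

  step pc=0: addi  $r3, $r0, 6  regs=(0,5,12,6)
  step pc=1: bne  $r3, $r2, L3  cond=T  regs=(0,5,12,6)
  step pc=2: add  $r3, $r1, $r3  regs=(0,5,12,11)
  step pc=3: slti  $r2, $r0, 7  regs=(0,5,1,11)
  step pc=4: and  $r1, $r3, $r1  regs=(0,1,1,11)
  step pc=5: bne  $r0, $r3, L7  cond=T  regs=(0,1,1,11)
  step pc=6: and  $r3, $r2, $r2  regs=(0,1,1,1)
  step pc=7: and  $r0, $r0, $r2  regs=(0,1,1,1)
  step pc=8: xori  $r3, $r1, 10  regs=(0,1,1,11)
  step pc=9: add  $r1, $r2, $r1  regs=(0,2,1,11)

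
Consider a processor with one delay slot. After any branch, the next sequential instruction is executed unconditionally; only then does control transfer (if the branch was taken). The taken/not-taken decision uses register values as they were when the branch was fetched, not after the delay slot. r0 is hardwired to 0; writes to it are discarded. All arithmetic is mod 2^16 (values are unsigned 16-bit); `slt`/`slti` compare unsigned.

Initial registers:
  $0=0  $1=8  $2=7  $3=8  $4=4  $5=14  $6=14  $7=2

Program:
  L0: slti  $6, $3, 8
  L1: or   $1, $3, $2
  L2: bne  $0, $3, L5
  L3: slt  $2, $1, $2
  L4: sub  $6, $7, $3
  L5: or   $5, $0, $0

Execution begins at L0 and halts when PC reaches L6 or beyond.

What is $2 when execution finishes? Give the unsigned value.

#0 slti  $6, $3, 8 ; 0/8/7/8/4/14/0/2
#1 or   $1, $3, $2 ; 0/15/7/8/4/14/0/2
#2 bne  $0, $3, L5 ; 0/15/7/8/4/14/0/2 ; →target
#3 slt  $2, $1, $2 ; 0/15/0/8/4/14/0/2
#5 or   $5, $0, $0 ; 0/15/0/8/4/0/0/2

0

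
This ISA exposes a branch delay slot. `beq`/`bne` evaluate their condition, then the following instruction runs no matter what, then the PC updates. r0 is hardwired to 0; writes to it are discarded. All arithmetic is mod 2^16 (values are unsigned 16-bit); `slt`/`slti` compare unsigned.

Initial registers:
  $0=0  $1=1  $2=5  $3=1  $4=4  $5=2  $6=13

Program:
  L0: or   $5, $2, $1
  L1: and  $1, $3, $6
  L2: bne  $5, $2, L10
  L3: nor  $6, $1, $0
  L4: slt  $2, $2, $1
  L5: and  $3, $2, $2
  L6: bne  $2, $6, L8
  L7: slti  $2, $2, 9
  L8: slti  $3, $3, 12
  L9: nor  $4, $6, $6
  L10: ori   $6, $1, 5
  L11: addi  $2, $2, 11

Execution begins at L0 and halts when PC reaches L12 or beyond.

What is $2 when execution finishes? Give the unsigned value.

PC=0  or   $5, $2, $1        | $0=0 $1=1 $2=5 $3=1 $4=4 $5=5 $6=13
PC=1  and  $1, $3, $6        | $0=0 $1=1 $2=5 $3=1 $4=4 $5=5 $6=13
PC=2  bne  $5, $2, L10       | $0=0 $1=1 $2=5 $3=1 $4=4 $5=5 $6=13  [not taken]
PC=3  nor  $6, $1, $0        | $0=0 $1=1 $2=5 $3=1 $4=4 $5=5 $6=65534
PC=4  slt  $2, $2, $1        | $0=0 $1=1 $2=0 $3=1 $4=4 $5=5 $6=65534
PC=5  and  $3, $2, $2        | $0=0 $1=1 $2=0 $3=0 $4=4 $5=5 $6=65534
PC=6  bne  $2, $6, L8        | $0=0 $1=1 $2=0 $3=0 $4=4 $5=5 $6=65534  [TAKEN]
PC=7  slti  $2, $2, 9        | $0=0 $1=1 $2=1 $3=0 $4=4 $5=5 $6=65534
PC=8  slti  $3, $3, 12       | $0=0 $1=1 $2=1 $3=1 $4=4 $5=5 $6=65534
PC=9  nor  $4, $6, $6        | $0=0 $1=1 $2=1 $3=1 $4=1 $5=5 $6=65534
PC=10 ori   $6, $1, 5        | $0=0 $1=1 $2=1 $3=1 $4=1 $5=5 $6=5
PC=11 addi  $2, $2, 11       | $0=0 $1=1 $2=12 $3=1 $4=1 $5=5 $6=5

12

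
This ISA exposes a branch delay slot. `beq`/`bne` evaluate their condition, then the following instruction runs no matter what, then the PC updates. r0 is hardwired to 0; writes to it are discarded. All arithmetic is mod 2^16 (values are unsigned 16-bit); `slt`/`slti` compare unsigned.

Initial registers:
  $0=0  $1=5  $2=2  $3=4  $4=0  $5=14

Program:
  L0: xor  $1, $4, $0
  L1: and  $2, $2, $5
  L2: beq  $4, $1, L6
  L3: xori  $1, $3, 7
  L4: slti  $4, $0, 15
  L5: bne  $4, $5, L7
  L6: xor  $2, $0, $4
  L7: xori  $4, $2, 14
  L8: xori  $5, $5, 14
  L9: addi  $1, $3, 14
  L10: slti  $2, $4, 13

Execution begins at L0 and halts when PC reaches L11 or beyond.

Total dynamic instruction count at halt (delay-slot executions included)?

9

[0] xor  $1, $4, $0  →  {$0:0, $1:0, $2:2, $3:4, $4:0, $5:14}
[1] and  $2, $2, $5  →  {$0:0, $1:0, $2:2, $3:4, $4:0, $5:14}
[2] beq  $4, $1, L6  →  {$0:0, $1:0, $2:2, $3:4, $4:0, $5:14}  ⟨branch taken⟩
[3] xori  $1, $3, 7  →  {$0:0, $1:3, $2:2, $3:4, $4:0, $5:14}
[6] xor  $2, $0, $4  →  {$0:0, $1:3, $2:0, $3:4, $4:0, $5:14}
[7] xori  $4, $2, 14  →  {$0:0, $1:3, $2:0, $3:4, $4:14, $5:14}
[8] xori  $5, $5, 14  →  {$0:0, $1:3, $2:0, $3:4, $4:14, $5:0}
[9] addi  $1, $3, 14  →  {$0:0, $1:18, $2:0, $3:4, $4:14, $5:0}
[10] slti  $2, $4, 13  →  {$0:0, $1:18, $2:0, $3:4, $4:14, $5:0}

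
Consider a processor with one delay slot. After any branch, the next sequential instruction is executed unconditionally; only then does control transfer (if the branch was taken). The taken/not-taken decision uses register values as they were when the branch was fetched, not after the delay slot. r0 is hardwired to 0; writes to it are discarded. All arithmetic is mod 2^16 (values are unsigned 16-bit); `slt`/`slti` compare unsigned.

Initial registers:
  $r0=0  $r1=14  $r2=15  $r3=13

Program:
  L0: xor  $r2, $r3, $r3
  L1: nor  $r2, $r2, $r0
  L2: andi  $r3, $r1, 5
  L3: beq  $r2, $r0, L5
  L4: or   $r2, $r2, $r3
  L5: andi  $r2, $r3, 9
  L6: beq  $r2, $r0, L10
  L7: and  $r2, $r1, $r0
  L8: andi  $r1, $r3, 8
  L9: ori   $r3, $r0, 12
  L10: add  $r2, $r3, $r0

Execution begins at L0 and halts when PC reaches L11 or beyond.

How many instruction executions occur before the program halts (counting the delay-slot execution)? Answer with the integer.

9

#0 xor  $r2, $r3, $r3 ; 0/14/0/13
#1 nor  $r2, $r2, $r0 ; 0/14/65535/13
#2 andi  $r3, $r1, 5 ; 0/14/65535/4
#3 beq  $r2, $r0, L5 ; 0/14/65535/4 ; →fallthru
#4 or   $r2, $r2, $r3 ; 0/14/65535/4
#5 andi  $r2, $r3, 9 ; 0/14/0/4
#6 beq  $r2, $r0, L10 ; 0/14/0/4 ; →target
#7 and  $r2, $r1, $r0 ; 0/14/0/4
#10 add  $r2, $r3, $r0 ; 0/14/4/4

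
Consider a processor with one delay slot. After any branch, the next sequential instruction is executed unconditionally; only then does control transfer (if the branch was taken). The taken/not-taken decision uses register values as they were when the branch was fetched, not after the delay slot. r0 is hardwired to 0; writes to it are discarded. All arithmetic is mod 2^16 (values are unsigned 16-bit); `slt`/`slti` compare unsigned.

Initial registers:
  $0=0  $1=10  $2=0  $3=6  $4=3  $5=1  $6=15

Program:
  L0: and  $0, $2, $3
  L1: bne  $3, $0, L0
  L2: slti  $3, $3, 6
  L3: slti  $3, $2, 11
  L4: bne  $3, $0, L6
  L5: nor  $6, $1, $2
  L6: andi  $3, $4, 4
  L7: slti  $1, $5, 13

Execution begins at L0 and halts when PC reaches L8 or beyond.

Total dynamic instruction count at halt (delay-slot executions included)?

11

PC=0  and  $0, $2, $3        | $0=0 $1=10 $2=0 $3=6 $4=3 $5=1 $6=15
PC=1  bne  $3, $0, L0        | $0=0 $1=10 $2=0 $3=6 $4=3 $5=1 $6=15  [TAKEN]
PC=2  slti  $3, $3, 6        | $0=0 $1=10 $2=0 $3=0 $4=3 $5=1 $6=15
PC=0  and  $0, $2, $3        | $0=0 $1=10 $2=0 $3=0 $4=3 $5=1 $6=15
PC=1  bne  $3, $0, L0        | $0=0 $1=10 $2=0 $3=0 $4=3 $5=1 $6=15  [not taken]
PC=2  slti  $3, $3, 6        | $0=0 $1=10 $2=0 $3=1 $4=3 $5=1 $6=15
PC=3  slti  $3, $2, 11       | $0=0 $1=10 $2=0 $3=1 $4=3 $5=1 $6=15
PC=4  bne  $3, $0, L6        | $0=0 $1=10 $2=0 $3=1 $4=3 $5=1 $6=15  [TAKEN]
PC=5  nor  $6, $1, $2        | $0=0 $1=10 $2=0 $3=1 $4=3 $5=1 $6=65525
PC=6  andi  $3, $4, 4        | $0=0 $1=10 $2=0 $3=0 $4=3 $5=1 $6=65525
PC=7  slti  $1, $5, 13       | $0=0 $1=1 $2=0 $3=0 $4=3 $5=1 $6=65525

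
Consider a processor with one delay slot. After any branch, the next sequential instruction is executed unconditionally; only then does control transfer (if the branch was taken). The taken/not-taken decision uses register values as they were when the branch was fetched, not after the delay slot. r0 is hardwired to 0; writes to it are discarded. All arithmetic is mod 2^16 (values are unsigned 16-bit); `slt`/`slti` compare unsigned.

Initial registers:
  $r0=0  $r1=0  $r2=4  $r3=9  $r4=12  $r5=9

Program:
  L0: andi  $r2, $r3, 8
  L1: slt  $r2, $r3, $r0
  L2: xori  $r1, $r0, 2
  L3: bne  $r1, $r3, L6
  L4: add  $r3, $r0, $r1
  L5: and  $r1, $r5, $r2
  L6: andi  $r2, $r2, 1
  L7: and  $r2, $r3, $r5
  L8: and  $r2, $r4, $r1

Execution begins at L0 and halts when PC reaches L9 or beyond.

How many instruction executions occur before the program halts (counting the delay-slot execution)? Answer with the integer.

[0] andi  $r2, $r3, 8  →  {$r0:0, $r1:0, $r2:8, $r3:9, $r4:12, $r5:9}
[1] slt  $r2, $r3, $r0  →  {$r0:0, $r1:0, $r2:0, $r3:9, $r4:12, $r5:9}
[2] xori  $r1, $r0, 2  →  {$r0:0, $r1:2, $r2:0, $r3:9, $r4:12, $r5:9}
[3] bne  $r1, $r3, L6  →  {$r0:0, $r1:2, $r2:0, $r3:9, $r4:12, $r5:9}  ⟨branch taken⟩
[4] add  $r3, $r0, $r1  →  {$r0:0, $r1:2, $r2:0, $r3:2, $r4:12, $r5:9}
[6] andi  $r2, $r2, 1  →  {$r0:0, $r1:2, $r2:0, $r3:2, $r4:12, $r5:9}
[7] and  $r2, $r3, $r5  →  {$r0:0, $r1:2, $r2:0, $r3:2, $r4:12, $r5:9}
[8] and  $r2, $r4, $r1  →  {$r0:0, $r1:2, $r2:0, $r3:2, $r4:12, $r5:9}

8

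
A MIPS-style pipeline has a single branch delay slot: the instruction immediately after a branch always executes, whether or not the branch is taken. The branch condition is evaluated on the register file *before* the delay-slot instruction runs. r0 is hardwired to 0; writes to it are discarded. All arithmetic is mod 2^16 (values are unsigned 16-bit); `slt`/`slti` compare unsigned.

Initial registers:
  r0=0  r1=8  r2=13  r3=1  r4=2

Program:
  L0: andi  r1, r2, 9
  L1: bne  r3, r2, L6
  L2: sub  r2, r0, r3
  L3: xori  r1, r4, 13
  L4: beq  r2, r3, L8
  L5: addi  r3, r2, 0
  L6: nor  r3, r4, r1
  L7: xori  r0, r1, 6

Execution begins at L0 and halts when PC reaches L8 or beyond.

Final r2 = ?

65535

#0 andi  r1, r2, 9 ; 0/9/13/1/2
#1 bne  r3, r2, L6 ; 0/9/13/1/2 ; →target
#2 sub  r2, r0, r3 ; 0/9/65535/1/2
#6 nor  r3, r4, r1 ; 0/9/65535/65524/2
#7 xori  r0, r1, 6 ; 0/9/65535/65524/2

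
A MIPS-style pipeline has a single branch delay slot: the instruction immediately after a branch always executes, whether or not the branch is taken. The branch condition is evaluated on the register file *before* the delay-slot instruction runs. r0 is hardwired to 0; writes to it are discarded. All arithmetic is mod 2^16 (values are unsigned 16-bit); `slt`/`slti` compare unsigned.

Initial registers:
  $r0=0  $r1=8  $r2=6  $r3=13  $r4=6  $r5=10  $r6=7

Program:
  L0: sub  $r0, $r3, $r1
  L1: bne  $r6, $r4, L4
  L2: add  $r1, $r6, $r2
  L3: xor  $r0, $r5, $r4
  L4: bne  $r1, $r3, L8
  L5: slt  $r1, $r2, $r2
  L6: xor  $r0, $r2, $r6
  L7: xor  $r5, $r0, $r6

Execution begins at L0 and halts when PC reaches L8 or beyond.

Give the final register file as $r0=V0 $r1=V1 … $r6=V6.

$r0=0 $r1=0 $r2=6 $r3=13 $r4=6 $r5=7 $r6=7

[0] sub  $r0, $r3, $r1  →  {$r0:0, $r1:8, $r2:6, $r3:13, $r4:6, $r5:10, $r6:7}
[1] bne  $r6, $r4, L4  →  {$r0:0, $r1:8, $r2:6, $r3:13, $r4:6, $r5:10, $r6:7}  ⟨branch taken⟩
[2] add  $r1, $r6, $r2  →  {$r0:0, $r1:13, $r2:6, $r3:13, $r4:6, $r5:10, $r6:7}
[4] bne  $r1, $r3, L8  →  {$r0:0, $r1:13, $r2:6, $r3:13, $r4:6, $r5:10, $r6:7}  ⟨branch fallthrough⟩
[5] slt  $r1, $r2, $r2  →  {$r0:0, $r1:0, $r2:6, $r3:13, $r4:6, $r5:10, $r6:7}
[6] xor  $r0, $r2, $r6  →  {$r0:0, $r1:0, $r2:6, $r3:13, $r4:6, $r5:10, $r6:7}
[7] xor  $r5, $r0, $r6  →  {$r0:0, $r1:0, $r2:6, $r3:13, $r4:6, $r5:7, $r6:7}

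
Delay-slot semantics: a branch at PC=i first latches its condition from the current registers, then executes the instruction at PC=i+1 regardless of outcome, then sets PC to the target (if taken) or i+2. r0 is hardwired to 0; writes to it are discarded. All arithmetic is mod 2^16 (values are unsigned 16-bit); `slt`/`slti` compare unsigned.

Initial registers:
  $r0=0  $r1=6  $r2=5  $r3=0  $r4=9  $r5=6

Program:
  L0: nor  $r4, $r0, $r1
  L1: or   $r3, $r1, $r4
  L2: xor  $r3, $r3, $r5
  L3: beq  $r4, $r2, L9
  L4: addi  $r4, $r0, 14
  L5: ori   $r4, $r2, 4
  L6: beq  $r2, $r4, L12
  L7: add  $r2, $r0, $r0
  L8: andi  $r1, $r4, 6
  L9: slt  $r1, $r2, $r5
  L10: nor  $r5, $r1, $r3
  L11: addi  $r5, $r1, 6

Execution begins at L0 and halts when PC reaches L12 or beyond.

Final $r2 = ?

0

[0] nor  $r4, $r0, $r1  →  {$r0:0, $r1:6, $r2:5, $r3:0, $r4:65529, $r5:6}
[1] or   $r3, $r1, $r4  →  {$r0:0, $r1:6, $r2:5, $r3:65535, $r4:65529, $r5:6}
[2] xor  $r3, $r3, $r5  →  {$r0:0, $r1:6, $r2:5, $r3:65529, $r4:65529, $r5:6}
[3] beq  $r4, $r2, L9  →  {$r0:0, $r1:6, $r2:5, $r3:65529, $r4:65529, $r5:6}  ⟨branch fallthrough⟩
[4] addi  $r4, $r0, 14  →  {$r0:0, $r1:6, $r2:5, $r3:65529, $r4:14, $r5:6}
[5] ori   $r4, $r2, 4  →  {$r0:0, $r1:6, $r2:5, $r3:65529, $r4:5, $r5:6}
[6] beq  $r2, $r4, L12  →  {$r0:0, $r1:6, $r2:5, $r3:65529, $r4:5, $r5:6}  ⟨branch taken⟩
[7] add  $r2, $r0, $r0  →  {$r0:0, $r1:6, $r2:0, $r3:65529, $r4:5, $r5:6}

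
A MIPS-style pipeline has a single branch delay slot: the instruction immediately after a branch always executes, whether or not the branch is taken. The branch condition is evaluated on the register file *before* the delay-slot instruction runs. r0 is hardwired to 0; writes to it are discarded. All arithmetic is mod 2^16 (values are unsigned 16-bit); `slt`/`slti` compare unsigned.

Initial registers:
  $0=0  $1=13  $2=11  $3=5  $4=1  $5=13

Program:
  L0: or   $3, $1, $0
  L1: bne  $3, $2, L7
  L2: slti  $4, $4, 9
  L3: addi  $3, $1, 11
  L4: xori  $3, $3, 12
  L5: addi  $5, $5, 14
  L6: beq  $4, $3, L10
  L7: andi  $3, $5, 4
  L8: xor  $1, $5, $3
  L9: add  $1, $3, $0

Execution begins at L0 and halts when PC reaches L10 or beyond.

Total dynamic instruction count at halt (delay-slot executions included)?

#0 or   $3, $1, $0 ; 0/13/11/13/1/13
#1 bne  $3, $2, L7 ; 0/13/11/13/1/13 ; →target
#2 slti  $4, $4, 9 ; 0/13/11/13/1/13
#7 andi  $3, $5, 4 ; 0/13/11/4/1/13
#8 xor  $1, $5, $3 ; 0/9/11/4/1/13
#9 add  $1, $3, $0 ; 0/4/11/4/1/13

6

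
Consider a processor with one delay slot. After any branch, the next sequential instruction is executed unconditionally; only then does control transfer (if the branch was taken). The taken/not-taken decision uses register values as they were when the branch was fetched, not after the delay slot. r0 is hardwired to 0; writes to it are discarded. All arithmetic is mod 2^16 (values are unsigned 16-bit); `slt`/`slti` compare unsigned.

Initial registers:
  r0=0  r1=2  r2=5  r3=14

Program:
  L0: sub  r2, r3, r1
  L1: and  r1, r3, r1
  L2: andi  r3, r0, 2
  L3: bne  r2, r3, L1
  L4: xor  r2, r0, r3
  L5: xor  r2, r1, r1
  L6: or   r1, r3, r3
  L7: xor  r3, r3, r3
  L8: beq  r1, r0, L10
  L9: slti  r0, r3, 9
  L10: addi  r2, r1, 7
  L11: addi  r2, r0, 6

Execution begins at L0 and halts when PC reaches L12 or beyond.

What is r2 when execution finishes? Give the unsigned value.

PC=0  sub  r2, r3, r1        | r0=0 r1=2 r2=12 r3=14
PC=1  and  r1, r3, r1        | r0=0 r1=2 r2=12 r3=14
PC=2  andi  r3, r0, 2        | r0=0 r1=2 r2=12 r3=0
PC=3  bne  r2, r3, L1        | r0=0 r1=2 r2=12 r3=0  [TAKEN]
PC=4  xor  r2, r0, r3        | r0=0 r1=2 r2=0 r3=0
PC=1  and  r1, r3, r1        | r0=0 r1=0 r2=0 r3=0
PC=2  andi  r3, r0, 2        | r0=0 r1=0 r2=0 r3=0
PC=3  bne  r2, r3, L1        | r0=0 r1=0 r2=0 r3=0  [not taken]
PC=4  xor  r2, r0, r3        | r0=0 r1=0 r2=0 r3=0
PC=5  xor  r2, r1, r1        | r0=0 r1=0 r2=0 r3=0
PC=6  or   r1, r3, r3        | r0=0 r1=0 r2=0 r3=0
PC=7  xor  r3, r3, r3        | r0=0 r1=0 r2=0 r3=0
PC=8  beq  r1, r0, L10       | r0=0 r1=0 r2=0 r3=0  [TAKEN]
PC=9  slti  r0, r3, 9        | r0=0 r1=0 r2=0 r3=0
PC=10 addi  r2, r1, 7        | r0=0 r1=0 r2=7 r3=0
PC=11 addi  r2, r0, 6        | r0=0 r1=0 r2=6 r3=0

6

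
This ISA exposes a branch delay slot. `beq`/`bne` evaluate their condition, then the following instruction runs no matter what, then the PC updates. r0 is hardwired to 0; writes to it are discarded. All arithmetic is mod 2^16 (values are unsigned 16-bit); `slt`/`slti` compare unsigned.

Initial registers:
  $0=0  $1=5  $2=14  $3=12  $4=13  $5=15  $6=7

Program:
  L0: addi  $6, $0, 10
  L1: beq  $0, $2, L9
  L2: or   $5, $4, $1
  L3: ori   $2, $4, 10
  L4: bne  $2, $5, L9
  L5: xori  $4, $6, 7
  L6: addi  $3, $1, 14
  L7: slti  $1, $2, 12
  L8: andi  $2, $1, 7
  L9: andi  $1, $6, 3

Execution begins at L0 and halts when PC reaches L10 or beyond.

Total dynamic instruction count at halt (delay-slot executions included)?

7

PC=0  addi  $6, $0, 10       | $0=0 $1=5 $2=14 $3=12 $4=13 $5=15 $6=10
PC=1  beq  $0, $2, L9        | $0=0 $1=5 $2=14 $3=12 $4=13 $5=15 $6=10  [not taken]
PC=2  or   $5, $4, $1        | $0=0 $1=5 $2=14 $3=12 $4=13 $5=13 $6=10
PC=3  ori   $2, $4, 10       | $0=0 $1=5 $2=15 $3=12 $4=13 $5=13 $6=10
PC=4  bne  $2, $5, L9        | $0=0 $1=5 $2=15 $3=12 $4=13 $5=13 $6=10  [TAKEN]
PC=5  xori  $4, $6, 7        | $0=0 $1=5 $2=15 $3=12 $4=13 $5=13 $6=10
PC=9  andi  $1, $6, 3        | $0=0 $1=2 $2=15 $3=12 $4=13 $5=13 $6=10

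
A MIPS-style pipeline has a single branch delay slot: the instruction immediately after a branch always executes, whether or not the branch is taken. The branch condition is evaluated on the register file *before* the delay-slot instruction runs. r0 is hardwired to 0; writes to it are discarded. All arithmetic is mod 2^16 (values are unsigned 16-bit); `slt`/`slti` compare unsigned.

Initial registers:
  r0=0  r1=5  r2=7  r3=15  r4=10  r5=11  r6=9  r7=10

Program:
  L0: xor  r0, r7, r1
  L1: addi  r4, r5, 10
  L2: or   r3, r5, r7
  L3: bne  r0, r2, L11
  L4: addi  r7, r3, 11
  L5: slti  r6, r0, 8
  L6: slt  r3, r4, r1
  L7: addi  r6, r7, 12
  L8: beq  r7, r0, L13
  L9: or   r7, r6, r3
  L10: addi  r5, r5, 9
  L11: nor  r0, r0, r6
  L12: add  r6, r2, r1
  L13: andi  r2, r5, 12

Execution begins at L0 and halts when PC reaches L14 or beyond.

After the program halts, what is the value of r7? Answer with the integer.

  step pc=0: xor  r0, r7, r1  regs=(0,5,7,15,10,11,9,10)
  step pc=1: addi  r4, r5, 10  regs=(0,5,7,15,21,11,9,10)
  step pc=2: or   r3, r5, r7  regs=(0,5,7,11,21,11,9,10)
  step pc=3: bne  r0, r2, L11  cond=T  regs=(0,5,7,11,21,11,9,10)
  step pc=4: addi  r7, r3, 11  regs=(0,5,7,11,21,11,9,22)
  step pc=11: nor  r0, r0, r6  regs=(0,5,7,11,21,11,9,22)
  step pc=12: add  r6, r2, r1  regs=(0,5,7,11,21,11,12,22)
  step pc=13: andi  r2, r5, 12  regs=(0,5,8,11,21,11,12,22)

22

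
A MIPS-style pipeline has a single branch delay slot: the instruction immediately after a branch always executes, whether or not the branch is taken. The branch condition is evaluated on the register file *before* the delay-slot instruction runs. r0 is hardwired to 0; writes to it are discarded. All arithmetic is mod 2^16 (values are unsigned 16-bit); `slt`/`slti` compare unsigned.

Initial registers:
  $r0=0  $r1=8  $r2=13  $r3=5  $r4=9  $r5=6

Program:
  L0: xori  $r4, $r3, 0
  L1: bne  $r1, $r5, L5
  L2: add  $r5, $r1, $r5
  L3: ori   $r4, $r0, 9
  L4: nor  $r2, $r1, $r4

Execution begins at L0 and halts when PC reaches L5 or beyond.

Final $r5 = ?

14

PC=0  xori  $r4, $r3, 0      | $r0=0 $r1=8 $r2=13 $r3=5 $r4=5 $r5=6
PC=1  bne  $r1, $r5, L5      | $r0=0 $r1=8 $r2=13 $r3=5 $r4=5 $r5=6  [TAKEN]
PC=2  add  $r5, $r1, $r5     | $r0=0 $r1=8 $r2=13 $r3=5 $r4=5 $r5=14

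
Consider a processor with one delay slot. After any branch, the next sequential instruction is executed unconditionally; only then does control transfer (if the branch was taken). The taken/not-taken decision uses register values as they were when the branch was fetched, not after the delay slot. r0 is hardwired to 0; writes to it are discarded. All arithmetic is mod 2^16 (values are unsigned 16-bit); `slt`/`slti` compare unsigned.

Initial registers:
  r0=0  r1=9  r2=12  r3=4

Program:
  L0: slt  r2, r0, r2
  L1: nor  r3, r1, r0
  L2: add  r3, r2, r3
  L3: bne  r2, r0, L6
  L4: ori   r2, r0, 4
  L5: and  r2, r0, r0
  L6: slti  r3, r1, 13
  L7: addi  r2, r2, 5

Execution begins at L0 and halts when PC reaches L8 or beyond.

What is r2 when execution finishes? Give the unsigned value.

9

#0 slt  r2, r0, r2 ; 0/9/1/4
#1 nor  r3, r1, r0 ; 0/9/1/65526
#2 add  r3, r2, r3 ; 0/9/1/65527
#3 bne  r2, r0, L6 ; 0/9/1/65527 ; →target
#4 ori   r2, r0, 4 ; 0/9/4/65527
#6 slti  r3, r1, 13 ; 0/9/4/1
#7 addi  r2, r2, 5 ; 0/9/9/1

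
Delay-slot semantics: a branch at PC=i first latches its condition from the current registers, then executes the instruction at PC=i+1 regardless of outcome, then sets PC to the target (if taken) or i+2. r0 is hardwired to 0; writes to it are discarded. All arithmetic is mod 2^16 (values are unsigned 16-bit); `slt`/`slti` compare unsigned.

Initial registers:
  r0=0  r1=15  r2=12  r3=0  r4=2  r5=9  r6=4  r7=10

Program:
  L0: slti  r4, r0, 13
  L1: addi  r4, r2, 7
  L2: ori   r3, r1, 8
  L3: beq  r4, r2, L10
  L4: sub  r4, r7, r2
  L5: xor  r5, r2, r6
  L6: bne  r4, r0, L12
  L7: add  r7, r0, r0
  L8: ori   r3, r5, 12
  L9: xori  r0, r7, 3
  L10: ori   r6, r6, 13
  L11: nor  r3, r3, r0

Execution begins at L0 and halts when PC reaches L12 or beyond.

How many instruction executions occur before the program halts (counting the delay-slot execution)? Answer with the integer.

8

[0] slti  r4, r0, 13  →  {r0:0, r1:15, r2:12, r3:0, r4:1, r5:9, r6:4, r7:10}
[1] addi  r4, r2, 7  →  {r0:0, r1:15, r2:12, r3:0, r4:19, r5:9, r6:4, r7:10}
[2] ori   r3, r1, 8  →  {r0:0, r1:15, r2:12, r3:15, r4:19, r5:9, r6:4, r7:10}
[3] beq  r4, r2, L10  →  {r0:0, r1:15, r2:12, r3:15, r4:19, r5:9, r6:4, r7:10}  ⟨branch fallthrough⟩
[4] sub  r4, r7, r2  →  {r0:0, r1:15, r2:12, r3:15, r4:65534, r5:9, r6:4, r7:10}
[5] xor  r5, r2, r6  →  {r0:0, r1:15, r2:12, r3:15, r4:65534, r5:8, r6:4, r7:10}
[6] bne  r4, r0, L12  →  {r0:0, r1:15, r2:12, r3:15, r4:65534, r5:8, r6:4, r7:10}  ⟨branch taken⟩
[7] add  r7, r0, r0  →  {r0:0, r1:15, r2:12, r3:15, r4:65534, r5:8, r6:4, r7:0}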